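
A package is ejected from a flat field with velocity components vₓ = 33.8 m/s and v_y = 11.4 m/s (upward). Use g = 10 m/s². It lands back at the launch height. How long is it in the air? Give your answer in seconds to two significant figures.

Landing at launch height ⇒ T = 2 v_y0 / g = 2 × 11.40 / 10.0 = 2.280 s.

2.3 s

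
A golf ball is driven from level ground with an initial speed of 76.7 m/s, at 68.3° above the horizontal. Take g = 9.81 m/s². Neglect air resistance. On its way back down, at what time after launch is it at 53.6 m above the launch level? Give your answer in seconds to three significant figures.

Horizontal component vₓ = 76.70 cos 68.3° = 28.36 m/s; vertical v_y0 = 76.70 sin 68.3° = 71.26 m/s.
Set y = v_y0 t − ½ g t² = 53.6: 4.905 t² − 71.26 t + 53.6 = 0.
t = [71.26 ± √(71.26² − 2·9.81·53.6)] / 9.81 = (71.26 ± 63.46) / 9.81, so t = 0.7957 s or t = 13.73 s.
The descending-branch root is 13.73 s.

13.7 s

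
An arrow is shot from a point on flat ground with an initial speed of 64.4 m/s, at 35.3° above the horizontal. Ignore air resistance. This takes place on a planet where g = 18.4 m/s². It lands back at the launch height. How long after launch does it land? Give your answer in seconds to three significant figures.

Components: vₓ = 64.40 cos 35.3° = 52.56 m/s, v_y0 = 64.40 sin 35.3° = 37.21 m/s.
Time of flight on level ground: T = 2 v_y0 / g = 2 × 37.21 / 18.4 = 4.045 s.

4.05 s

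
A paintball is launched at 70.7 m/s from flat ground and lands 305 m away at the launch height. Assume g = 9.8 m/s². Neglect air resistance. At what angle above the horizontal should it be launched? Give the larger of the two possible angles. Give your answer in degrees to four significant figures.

From R = (v₀²/g) sin 2θ: sin 2θ = 9.80 × 305 / 4998.5 = 0.5980.
2θ = 36.73° or 180° − 36.73° = 143.3°, so θ = 18.36° or 71.64°.
The larger angle is 71.64°.

71.64°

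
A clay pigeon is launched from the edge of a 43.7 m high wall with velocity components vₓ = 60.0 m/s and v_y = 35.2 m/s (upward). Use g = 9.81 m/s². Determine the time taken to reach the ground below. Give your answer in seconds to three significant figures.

8.26 s

The projectile lands when y = 43.7 + (35.20) t − ½·9.81·t² = 0. Positive root: t = (35.20 + √(35.20² + 2·9.81·43.7)) / 9.81 = (35.20 + 45.79) / 9.81 = 8.256 s.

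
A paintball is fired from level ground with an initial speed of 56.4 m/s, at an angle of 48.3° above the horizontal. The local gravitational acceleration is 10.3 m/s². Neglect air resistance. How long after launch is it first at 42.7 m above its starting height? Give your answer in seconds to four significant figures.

vₓ = 56.40 cos 48.3° = 37.52 m/s; v_y0 = 56.40 sin 48.3° = 42.11 m/s.
Height y(t) = 42.11 t − 5.150 t² = 42.7 gives 5.150 t² − 42.11 t + 42.7 = 0.
t = [42.11 ± √(42.11² − 2·10.3·42.7)] / 10.3 = (42.11 ± 29.89) / 10.3, so t = 1.186 s or t = 6.991 s.
The first (ascending) time is 1.186 s.

1.186 s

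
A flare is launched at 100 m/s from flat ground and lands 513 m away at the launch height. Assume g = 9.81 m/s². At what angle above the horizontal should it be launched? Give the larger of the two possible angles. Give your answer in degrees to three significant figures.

74.9°

Level-ground range R = v₀² sin(2θ)/g ⇒ sin(2θ) = gR/v₀² = 9.81 × 513 / 100² = 0.5033.
2θ = 30.22° or 180° − 30.22° = 149.8°, so θ = 15.11° or 74.89°.
The larger angle is 74.89°.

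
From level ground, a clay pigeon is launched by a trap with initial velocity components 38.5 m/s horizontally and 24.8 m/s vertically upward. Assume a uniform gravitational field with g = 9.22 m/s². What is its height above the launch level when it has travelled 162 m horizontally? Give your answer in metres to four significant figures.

22.73 m

At x = 162 m, t = x/vₓ = 162/38.50 = 4.208 s.
Height: y = v_y0 t − ½ g t² = 24.80 × 4.208 − 4.610 × 4.208² = 104.4 − 81.62 = 22.73 m.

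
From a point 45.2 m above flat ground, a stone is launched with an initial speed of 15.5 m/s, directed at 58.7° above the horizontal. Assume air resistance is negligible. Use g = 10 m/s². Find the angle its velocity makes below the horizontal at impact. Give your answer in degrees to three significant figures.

Components: vₓ = 15.50 cos 58.7° = 8.053 m/s, v_y0 = 15.50 sin 58.7° = 13.24 m/s.
Vertical motion (up positive, ground at y = 0): 5.000 t² − (13.24) t − 45.2 = 0, so t = (13.24 + √(13.24² + 2·10.0·45.2)) / 10.0 = (13.24 + 32.85) / 10.0 = 4.610 s.
At impact: v_y = v_y0 − g t = −32.85 m/s; vₓ = 8.053 m/s.
Angle below horizontal: arctan(|v_y|/vₓ) = arctan(32.85/8.053) = 76.23°.

76.2°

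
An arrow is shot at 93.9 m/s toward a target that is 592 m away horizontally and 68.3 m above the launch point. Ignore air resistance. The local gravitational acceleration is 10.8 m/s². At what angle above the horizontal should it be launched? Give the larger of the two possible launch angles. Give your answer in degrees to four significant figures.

64.98°

Trajectory: y = x tanθ − g x² (1 + tan²θ)/(2v₀²). With x = 592, y = 68.3, v₀ = 93.9, g = 10.8:
214.6 tan²θ − 592 tanθ + (282.9) = 0.
tanθ = [592 ± √(592² − 4 × 214.6 × (282.9))] / (2 × 214.6) = (592 ± 327.9) / 429.3, giving tanθ = 0.6151 or 2.143.
θ = 31.60° or 64.98°; the larger is 64.98°.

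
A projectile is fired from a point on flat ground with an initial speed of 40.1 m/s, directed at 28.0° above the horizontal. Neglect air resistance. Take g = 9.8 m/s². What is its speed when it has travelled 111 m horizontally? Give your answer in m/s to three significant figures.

Components: vₓ = 40.10 cos 28.0° = 35.41 m/s, v_y0 = 40.10 sin 28.0° = 18.83 m/s.
x = vₓ t ⇒ t = 111/35.41 = 3.135 s.
Vertical velocity there: v_y = v_y0 − g t = 18.83 − 9.80 × 3.135 = −11.90 m/s.
Speed: √(vₓ² + v_y²) = √(35.41² + 11.90²) = 37.35 m/s.

37.4 m/s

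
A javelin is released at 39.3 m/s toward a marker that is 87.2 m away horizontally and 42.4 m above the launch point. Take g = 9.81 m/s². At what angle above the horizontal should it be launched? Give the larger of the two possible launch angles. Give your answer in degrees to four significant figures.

68.32°

Trajectory: y = x tanθ − g x² (1 + tan²θ)/(2v₀²). With x = 87.2, y = 42.4, v₀ = 39.3, g = 9.81:
24.15 tan²θ − 87.2 tanθ + (66.55) = 0.
tanθ = [87.2 ± √(87.2² − 4 × 24.15 × (66.55))] / (2 × 24.15) = (87.2 ± 34.29) / 48.30, giving tanθ = 1.096 or 2.515.
θ = 47.61° or 68.32°; the larger is 68.32°.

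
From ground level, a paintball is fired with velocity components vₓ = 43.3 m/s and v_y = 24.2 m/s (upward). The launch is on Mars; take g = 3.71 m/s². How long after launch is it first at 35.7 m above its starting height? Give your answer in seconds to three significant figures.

1.70 s

Height y(t) = 24.20 t − 1.855 t² = 35.7 gives 1.855 t² − 24.20 t + 35.7 = 0.
t = [24.20 ± √(24.20² − 2·3.71·35.7)] / 3.71 = (24.20 ± 17.91) / 3.71, so t = 1.696 s or t = 11.35 s.
The first (ascending) time is 1.696 s.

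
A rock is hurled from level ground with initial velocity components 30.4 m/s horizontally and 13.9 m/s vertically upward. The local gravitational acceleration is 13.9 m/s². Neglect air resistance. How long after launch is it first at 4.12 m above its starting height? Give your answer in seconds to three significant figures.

Height y(t) = 13.90 t − 6.950 t² = 4.12 gives 6.950 t² − 13.90 t + 4.12 = 0.
t = [13.90 ± √(13.90² − 2·13.9·4.12)] / 13.9 = (13.90 ± 8.870) / 13.9, so t = 0.3619 s or t = 1.638 s.
The first (ascending) time is 0.3619 s.

0.362 s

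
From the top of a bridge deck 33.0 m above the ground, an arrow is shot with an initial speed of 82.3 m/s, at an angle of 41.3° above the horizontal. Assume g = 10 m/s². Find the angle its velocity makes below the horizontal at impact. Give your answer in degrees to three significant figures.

44.2°

Components: vₓ = 82.30 cos 41.3° = 61.83 m/s, v_y0 = 82.30 sin 41.3° = 54.32 m/s.
The projectile lands when y = 33.0 + (54.32) t − ½·10.0·t² = 0. Positive root: t = (54.32 + √(54.32² + 2·10.0·33.0)) / 10.0 = (54.32 + 60.09) / 10.0 = 11.44 s.
At impact: v_y = v_y0 − g t = −60.09 m/s; vₓ = 61.83 m/s.
Angle below horizontal: arctan(|v_y|/vₓ) = arctan(60.09/61.83) = 44.18°.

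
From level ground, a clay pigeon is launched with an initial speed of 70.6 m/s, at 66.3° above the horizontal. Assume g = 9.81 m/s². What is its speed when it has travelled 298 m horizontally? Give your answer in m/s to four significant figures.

47.72 m/s

Components: vₓ = 70.60 cos 66.3° = 28.38 m/s, v_y0 = 70.60 sin 66.3° = 64.65 m/s.
At x = 298 m, t = x/vₓ = 298/28.38 = 10.50 s.
Vertical velocity there: v_y = v_y0 − g t = 64.65 − 9.81 × 10.50 = −38.37 m/s.
Speed: √(vₓ² + v_y²) = √(28.38² + 38.37²) = 47.72 m/s.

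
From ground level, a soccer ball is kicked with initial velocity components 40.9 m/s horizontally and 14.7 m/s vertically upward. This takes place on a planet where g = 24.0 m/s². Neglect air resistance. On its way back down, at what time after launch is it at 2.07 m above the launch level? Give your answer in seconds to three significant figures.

1.06 s

Require v_y0 t − ½ g t² = 2.07, i.e. 12.00 t² − 14.70 t + 2.07 = 0.
t = [14.70 ± √(14.70² − 2·24.0·2.07)] / 24.0 = (14.70 ± 10.80) / 24.0, so t = 0.1623 s or t = 1.063 s.
The descending-branch root is 1.063 s.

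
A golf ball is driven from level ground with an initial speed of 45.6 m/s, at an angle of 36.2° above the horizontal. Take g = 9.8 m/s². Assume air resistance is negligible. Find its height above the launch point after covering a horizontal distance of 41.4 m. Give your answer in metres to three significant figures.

Components: vₓ = 45.60 cos 36.2° = 36.80 m/s, v_y0 = 45.60 sin 36.2° = 26.93 m/s.
At x = 41.4 m, t = x/vₓ = 41.4/36.80 = 1.125 s.
Height: y = v_y0 t − ½ g t² = 26.93 × 1.125 − 4.900 × 1.125² = 30.30 − 6.202 = 24.10 m.

24.1 m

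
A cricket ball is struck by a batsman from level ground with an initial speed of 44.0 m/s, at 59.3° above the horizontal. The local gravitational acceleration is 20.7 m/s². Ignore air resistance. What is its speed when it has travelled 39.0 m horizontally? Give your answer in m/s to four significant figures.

22.54 m/s

Resolve: vₓ = 44.00 cos 59.3° = 22.46 m/s and v_y0 = 44.00 sin 59.3° = 37.83 m/s.
Time to reach x = 39.0 m: t = x/vₓ = 39.0/22.46 = 1.736 s.
Vertical velocity there: v_y = v_y0 − g t = 37.83 − 20.7 × 1.736 = 1.896 m/s.
Speed: √(vₓ² + v_y²) = √(22.46² + 1.896²) = 22.54 m/s.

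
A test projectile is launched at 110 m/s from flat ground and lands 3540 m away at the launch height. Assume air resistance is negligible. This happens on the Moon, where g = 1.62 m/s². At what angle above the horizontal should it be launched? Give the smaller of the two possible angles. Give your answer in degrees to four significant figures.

14.15°

From R = (v₀²/g) sin 2θ: sin 2θ = 1.62 × 3540 / 12100 = 0.4740.
2θ = 28.29° or 180° − 28.29° = 151.7°, so θ = 14.15° or 75.85°.
The smaller angle is 14.15°.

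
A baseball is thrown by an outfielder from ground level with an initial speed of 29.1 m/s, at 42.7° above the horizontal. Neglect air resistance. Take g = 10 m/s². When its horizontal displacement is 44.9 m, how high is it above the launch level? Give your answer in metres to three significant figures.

Components: vₓ = 29.10 cos 42.7° = 21.39 m/s, v_y0 = 29.10 sin 42.7° = 19.73 m/s.
Time to reach x = 44.9 m: t = x/vₓ = 44.9/21.39 = 2.100 s.
Height: y = v_y0 t − ½ g t² = 19.73 × 2.100 − 5.000 × 2.100² = 41.43 − 22.04 = 19.39 m.

19.4 m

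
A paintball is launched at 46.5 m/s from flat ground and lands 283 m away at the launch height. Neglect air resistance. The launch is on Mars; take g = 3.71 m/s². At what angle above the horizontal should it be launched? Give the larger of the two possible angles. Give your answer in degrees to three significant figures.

R = v₀² sin 2θ / g gives sin 2θ = gR/v₀² = 3.71·283/46.5² = 0.4856.
2θ = 29.05° or 180° − 29.05° = 150.9°, so θ = 14.53° or 75.47°.
The larger angle is 75.47°.

75.5°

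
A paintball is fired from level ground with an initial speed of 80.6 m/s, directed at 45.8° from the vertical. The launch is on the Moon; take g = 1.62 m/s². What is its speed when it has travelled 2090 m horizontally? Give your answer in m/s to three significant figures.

57.8 m/s

Horizontal component vₓ = 80.60 sin 45.8° = 57.78 m/s; vertical v_y0 = 80.60 cos 45.8° = 56.19 m/s.
Time to reach x = 2090 m: t = x/vₓ = 2090/57.78 = 36.17 s.
Vertical velocity there: v_y = v_y0 − g t = 56.19 − 1.62 × 36.17 = −2.404 m/s.
Speed: √(vₓ² + v_y²) = √(57.78² + 2.404²) = 57.83 m/s.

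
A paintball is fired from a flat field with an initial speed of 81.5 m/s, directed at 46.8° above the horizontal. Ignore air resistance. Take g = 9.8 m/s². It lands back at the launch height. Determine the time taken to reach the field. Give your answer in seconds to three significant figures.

Horizontal component vₓ = 81.50 cos 46.8° = 55.79 m/s; vertical v_y0 = 81.50 sin 46.8° = 59.41 m/s.
Time of flight on level ground: T = 2 v_y0 / g = 2 × 59.41 / 9.80 = 12.12 s.

12.1 s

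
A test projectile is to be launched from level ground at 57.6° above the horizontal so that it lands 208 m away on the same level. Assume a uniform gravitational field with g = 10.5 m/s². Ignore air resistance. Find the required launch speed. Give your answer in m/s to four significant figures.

Level-ground range: R = v₀² sin(2θ)/g, so v₀ = √(gR / sin 2θ).
v₀ = √(10.5 × 208 / sin 115.2°) = √(2184 / 0.9048) = √2413.7 = 49.13 m/s.

49.13 m/s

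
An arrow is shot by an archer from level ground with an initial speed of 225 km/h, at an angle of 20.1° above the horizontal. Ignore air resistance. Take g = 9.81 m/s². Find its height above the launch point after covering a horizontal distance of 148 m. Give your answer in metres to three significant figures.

Convert: 225 km/h = 225/3.6 = 62.50 m/s.
Resolve: vₓ = 62.50 cos 20.1° = 58.69 m/s and v_y0 = 62.50 sin 20.1° = 21.48 m/s.
x = vₓ t ⇒ t = 148/58.69 = 2.522 s.
Height: y = v_y0 t − ½ g t² = 21.48 × 2.522 − 4.905 × 2.522² = 54.16 − 31.19 = 22.97 m.

23.0 m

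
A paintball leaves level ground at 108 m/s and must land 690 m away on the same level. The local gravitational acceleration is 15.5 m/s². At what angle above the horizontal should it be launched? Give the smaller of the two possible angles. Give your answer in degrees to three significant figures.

33.2°

R = v₀² sin 2θ / g gives sin 2θ = gR/v₀² = 15.5·690/108² = 0.9169.
2θ = 66.48° or 180° − 66.48° = 113.5°, so θ = 33.24° or 56.76°.
The smaller angle is 33.24°.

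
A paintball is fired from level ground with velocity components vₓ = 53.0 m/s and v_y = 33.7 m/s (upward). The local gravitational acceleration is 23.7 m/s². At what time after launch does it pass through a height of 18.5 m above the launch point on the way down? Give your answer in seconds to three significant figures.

Height y(t) = 33.70 t − 11.85 t² = 18.5 gives 11.85 t² − 33.70 t + 18.5 = 0.
t = [33.70 ± √(33.70² − 2·23.7·18.5)] / 23.7 = (33.70 ± 16.09) / 23.7, so t = 0.7432 s or t = 2.101 s.
The descending-branch root is 2.101 s.

2.10 s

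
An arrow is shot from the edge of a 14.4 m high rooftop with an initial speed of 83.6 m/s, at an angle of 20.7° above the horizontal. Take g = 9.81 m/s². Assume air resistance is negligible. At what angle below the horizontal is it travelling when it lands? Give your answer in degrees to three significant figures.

vₓ = 83.60 cos 20.7° = 78.20 m/s; v_y0 = 83.60 sin 20.7° = 29.55 m/s.
With up positive and y = 0 at the ground: y(t) = 14.4 + (29.55) t − 4.905 t². Setting y = 0 and taking the positive root: t = [29.55 + √(29.55² + 2·9.81·14.4)] / 9.81 = (29.55 + 34.00) / 9.81 = 6.478 s.
At impact: v_y = v_y0 − g t = −34.00 m/s; vₓ = 78.20 m/s.
Angle below horizontal: arctan(|v_y|/vₓ) = arctan(34.00/78.20) = 23.50°.

23.5°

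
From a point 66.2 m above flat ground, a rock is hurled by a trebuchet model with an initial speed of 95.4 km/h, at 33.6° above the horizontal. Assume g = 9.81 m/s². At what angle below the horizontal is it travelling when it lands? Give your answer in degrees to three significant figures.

60.4°

Convert: 95.4 km/h = 95.4/3.6 = 26.50 m/s.
Resolve: vₓ = 26.50 cos 33.6° = 22.07 m/s and v_y0 = 26.50 sin 33.6° = 14.66 m/s.
With up positive and y = 0 at the ground: y(t) = 66.2 + (14.66) t − 4.905 t². Setting y = 0 and taking the positive root: t = [14.66 + √(14.66² + 2·9.81·66.2)] / 9.81 = (14.66 + 38.91) / 9.81 = 5.461 s.
At impact: v_y = v_y0 − g t = −38.91 m/s; vₓ = 22.07 m/s.
Angle below horizontal: arctan(|v_y|/vₓ) = arctan(38.91/22.07) = 60.43°.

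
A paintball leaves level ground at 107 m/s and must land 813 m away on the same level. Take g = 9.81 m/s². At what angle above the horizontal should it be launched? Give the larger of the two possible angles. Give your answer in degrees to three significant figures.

67.9°

Level-ground range R = v₀² sin(2θ)/g ⇒ sin(2θ) = gR/v₀² = 9.81 × 813 / 107² = 0.6966.
2θ = 44.16° or 180° − 44.16° = 135.8°, so θ = 22.08° or 67.92°.
The larger angle is 67.92°.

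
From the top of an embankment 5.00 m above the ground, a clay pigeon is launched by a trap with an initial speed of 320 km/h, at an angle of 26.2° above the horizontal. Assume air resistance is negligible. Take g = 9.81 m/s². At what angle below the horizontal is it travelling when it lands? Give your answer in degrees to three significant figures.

Convert: 320 km/h = 320/3.6 = 88.89 m/s.
vₓ = 88.89 cos 26.2° = 79.76 m/s; v_y0 = 88.89 sin 26.2° = 39.24 m/s.
With up positive and y = 0 at the ground: y(t) = 5.00 + (39.24) t − 4.905 t². Setting y = 0 and taking the positive root: t = [39.24 + √(39.24² + 2·9.81·5.00)] / 9.81 = (39.24 + 40.48) / 9.81 = 8.126 s.
At impact: v_y = v_y0 − g t = −40.48 m/s; vₓ = 79.76 m/s.
Angle below horizontal: arctan(|v_y|/vₓ) = arctan(40.48/79.76) = 26.91°.

26.9°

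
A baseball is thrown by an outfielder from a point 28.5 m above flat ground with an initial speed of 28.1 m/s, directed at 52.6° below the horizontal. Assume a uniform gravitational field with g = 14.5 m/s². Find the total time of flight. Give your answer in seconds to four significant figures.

vₓ = 28.10 cos 52.6° = 17.07 m/s; v_y0 = −22.32 m/s (downward).
With up positive and y = 0 at the ground: y(t) = 28.5 + (−22.32) t − 7.250 t². Setting y = 0 and taking the positive root: t = [−22.32 + √(22.32² + 2·14.5·28.5)] / 14.5 = (−22.32 + 36.40) / 14.5 = 0.9707 s.

0.9707 s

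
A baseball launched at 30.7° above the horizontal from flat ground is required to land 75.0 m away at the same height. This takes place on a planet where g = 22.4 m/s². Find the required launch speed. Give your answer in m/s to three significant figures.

On level ground R = v₀² sin 2θ / g ⇒ v₀ = √(gR / sin 2θ).
v₀ = √(22.4 × 75.0 / sin 61.40°) = √(1680 / 0.8780) = √1913.5 = 43.74 m/s.

43.7 m/s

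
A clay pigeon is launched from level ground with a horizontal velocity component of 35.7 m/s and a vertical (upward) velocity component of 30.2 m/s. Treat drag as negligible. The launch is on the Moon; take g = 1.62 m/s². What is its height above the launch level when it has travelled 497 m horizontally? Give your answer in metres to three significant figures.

263 m

x = vₓ t ⇒ t = 497/35.70 = 13.92 s.
Height: y = v_y0 t − ½ g t² = 30.20 × 13.92 − 0.8100 × 13.92² = 420.4 − 157.0 = 263.4 m.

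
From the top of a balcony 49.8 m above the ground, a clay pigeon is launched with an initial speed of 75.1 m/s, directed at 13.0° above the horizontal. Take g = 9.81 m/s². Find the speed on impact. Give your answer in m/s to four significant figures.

vₓ = 75.10 cos 13.0° = 73.18 m/s; v_y0 = 75.10 sin 13.0° = 16.89 m/s.
The projectile lands when y = 49.8 + (16.89) t − ½·9.81·t² = 0. Positive root: t = (16.89 + √(16.89² + 2·9.81·49.8)) / 9.81 = (16.89 + 35.53) / 9.81 = 5.344 s.
Vertical velocity at impact: v_y = v_y0 − g t = 16.89 − 9.81 × 5.344 = −35.53 m/s.
Speed: |v| = √(vₓ² + v_y²) = √(73.18² + 35.53²) = 81.35 m/s.

81.35 m/s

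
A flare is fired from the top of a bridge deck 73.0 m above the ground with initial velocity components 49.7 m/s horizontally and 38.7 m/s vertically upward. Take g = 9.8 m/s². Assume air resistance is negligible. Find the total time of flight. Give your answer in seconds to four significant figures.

9.471 s

The projectile lands when y = 73.0 + (38.70) t − ½·9.80·t² = 0. Positive root: t = (38.70 + √(38.70² + 2·9.80·73.0)) / 9.80 = (38.70 + 54.12) / 9.80 = 9.471 s.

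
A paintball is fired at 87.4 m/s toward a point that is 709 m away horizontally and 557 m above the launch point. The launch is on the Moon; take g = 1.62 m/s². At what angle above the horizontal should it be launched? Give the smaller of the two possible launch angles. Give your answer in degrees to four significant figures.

Trajectory: y = x tanθ − g x² (1 + tan²θ)/(2v₀²). With x = 709, y = 557, v₀ = 87.4, g = 1.62:
53.30 tan²θ − 709 tanθ + (610.3) = 0.
tanθ = [709 ± √(709² − 4 × 53.30 × (610.3))] / (2 × 53.30) = (709 ± 610.4) / 106.6, giving tanθ = 0.9251 or 12.38.
θ = 42.77° or 85.38°; the smaller is 42.77°.

42.77°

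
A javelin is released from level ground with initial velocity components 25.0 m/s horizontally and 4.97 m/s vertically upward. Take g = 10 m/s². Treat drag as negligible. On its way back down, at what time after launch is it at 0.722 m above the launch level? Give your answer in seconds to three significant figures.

0.817 s

Set y = v_y0 t − ½ g t² = 0.722: 5.000 t² − 4.970 t + 0.722 = 0.
Quadratic formula: t = (4.970 ± √10.261) / 10.0 = (4.970 ± 3.203) / 10.0 → t = 0.1767 s or 0.8173 s.
The descending-branch root is 0.8173 s.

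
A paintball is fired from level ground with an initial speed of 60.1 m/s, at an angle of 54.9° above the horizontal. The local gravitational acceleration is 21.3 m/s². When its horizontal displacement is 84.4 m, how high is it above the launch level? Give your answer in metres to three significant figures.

56.6 m

Components: vₓ = 60.10 cos 54.9° = 34.56 m/s, v_y0 = 60.10 sin 54.9° = 49.17 m/s.
Time to reach x = 84.4 m: t = x/vₓ = 84.4/34.56 = 2.442 s.
Height: y = v_y0 t − ½ g t² = 49.17 × 2.442 − 10.65 × 2.442² = 120.1 − 63.52 = 56.56 m.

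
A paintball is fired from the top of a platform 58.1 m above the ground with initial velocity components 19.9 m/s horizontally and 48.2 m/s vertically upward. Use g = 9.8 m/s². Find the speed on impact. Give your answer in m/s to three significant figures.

The projectile lands when y = 58.1 + (48.20) t − ½·9.80·t² = 0. Positive root: t = (48.20 + √(48.20² + 2·9.80·58.1)) / 9.80 = (48.20 + 58.84) / 9.80 = 10.92 s.
Vertical velocity at impact: v_y = v_y0 − g t = 48.20 − 9.80 × 10.92 = −58.84 m/s.
Speed: |v| = √(vₓ² + v_y²) = √(19.90² + 58.84²) = 62.11 m/s.

62.1 m/s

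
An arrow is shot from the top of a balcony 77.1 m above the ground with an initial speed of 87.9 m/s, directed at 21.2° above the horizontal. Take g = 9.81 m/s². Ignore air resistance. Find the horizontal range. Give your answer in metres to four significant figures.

Horizontal component vₓ = 87.90 cos 21.2° = 81.95 m/s; vertical v_y0 = 87.90 sin 21.2° = 31.79 m/s.
Vertical motion (up positive, ground at y = 0): 4.905 t² − (31.79) t − 77.1 = 0, so t = (31.79 + √(31.79² + 2·9.81·77.1)) / 9.81 = (31.79 + 50.23) / 9.81 = 8.361 s.
Horizontal distance: R = vₓ t = 81.95 × 8.361 = 685.2 m.

685.2 m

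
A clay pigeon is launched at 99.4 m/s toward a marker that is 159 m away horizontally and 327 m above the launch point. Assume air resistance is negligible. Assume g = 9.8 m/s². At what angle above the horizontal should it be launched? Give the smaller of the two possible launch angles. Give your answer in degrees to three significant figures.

Trajectory: y = x tanθ − g x² (1 + tan²θ)/(2v₀²). With x = 159, y = 327, v₀ = 99.4, g = 9.80:
12.54 tan²θ − 159 tanθ + (339.5) = 0.
tanθ = [159 ± √(159² − 4 × 12.54 × (339.5))] / (2 × 12.54) = (159 ± 90.85) / 25.08, giving tanθ = 2.718 or 9.964.
θ = 69.80° or 84.27°; the smaller is 69.80°.

69.8°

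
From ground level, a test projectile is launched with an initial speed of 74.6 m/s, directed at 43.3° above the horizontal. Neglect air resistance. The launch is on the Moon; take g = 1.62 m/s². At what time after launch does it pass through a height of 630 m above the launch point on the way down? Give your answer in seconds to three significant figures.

vₓ = 74.60 cos 43.3° = 54.29 m/s; v_y0 = 74.60 sin 43.3° = 51.16 m/s.
Set y = v_y0 t − ½ g t² = 630: 0.8100 t² − 51.16 t + 630 = 0.
t = [51.16 ± √(51.16² − 2·1.62·630)] / 1.62 = (51.16 ± 24.01) / 1.62, so t = 16.76 s or t = 46.40 s.
The descending-branch root is 46.40 s.

46.4 s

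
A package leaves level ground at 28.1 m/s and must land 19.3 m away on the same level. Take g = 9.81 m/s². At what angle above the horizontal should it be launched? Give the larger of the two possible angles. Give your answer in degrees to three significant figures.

From R = (v₀²/g) sin 2θ: sin 2θ = 9.81 × 19.3 / 789.61 = 0.2398.
2θ = 13.87° or 180° − 13.87° = 166.1°, so θ = 6.937° or 83.06°.
The larger angle is 83.06°.

83.1°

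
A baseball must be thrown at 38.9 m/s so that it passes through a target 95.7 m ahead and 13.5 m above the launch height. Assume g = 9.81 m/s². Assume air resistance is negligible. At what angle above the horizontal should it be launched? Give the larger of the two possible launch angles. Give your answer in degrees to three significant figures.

Trajectory: y = x tanθ − g x² (1 + tan²θ)/(2v₀²). With x = 95.7, y = 13.5, v₀ = 38.9, g = 9.81:
29.69 tan²θ − 95.7 tanθ + (43.19) = 0.
tanθ = [95.7 ± √(95.7² − 4 × 29.69 × (43.19))] / (2 × 29.69) = (95.7 ± 63.48) / 59.37, giving tanθ = 0.5426 or 2.681.
θ = 28.48° or 69.55°; the larger is 69.55°.

69.5°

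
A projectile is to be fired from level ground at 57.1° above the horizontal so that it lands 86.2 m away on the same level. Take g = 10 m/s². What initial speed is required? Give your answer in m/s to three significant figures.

Level-ground range: R = v₀² sin(2θ)/g, so v₀ = √(gR / sin 2θ).
v₀ = √(10.0 × 86.2 / sin 114.2°) = √(862.0 / 0.9121) = √945.05 = 30.74 m/s.

30.7 m/s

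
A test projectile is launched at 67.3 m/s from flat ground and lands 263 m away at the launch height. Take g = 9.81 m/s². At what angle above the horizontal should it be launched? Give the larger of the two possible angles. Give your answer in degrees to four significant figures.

72.64°

From R = (v₀²/g) sin 2θ: sin 2θ = 9.81 × 263 / 4529.3 = 0.5696.
2θ = 34.72° or 180° − 34.72° = 145.3°, so θ = 17.36° or 72.64°.
The larger angle is 72.64°.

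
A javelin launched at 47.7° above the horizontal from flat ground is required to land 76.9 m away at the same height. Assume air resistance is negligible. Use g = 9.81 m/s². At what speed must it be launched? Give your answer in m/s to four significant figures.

27.53 m/s

Level-ground range: R = v₀² sin(2θ)/g, so v₀ = √(gR / sin 2θ).
v₀ = √(9.81 × 76.9 / sin 95.40°) = √(754.4 / 0.9956) = √757.75 = 27.53 m/s.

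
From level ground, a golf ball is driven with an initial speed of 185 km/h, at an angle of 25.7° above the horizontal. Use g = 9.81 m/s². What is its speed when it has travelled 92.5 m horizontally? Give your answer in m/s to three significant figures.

46.4 m/s

Convert: 185 km/h = 185/3.6 = 51.39 m/s.
Resolve: vₓ = 51.39 cos 25.7° = 46.31 m/s and v_y0 = 51.39 sin 25.7° = 22.29 m/s.
x = vₓ t ⇒ t = 92.5/46.31 = 1.998 s.
Vertical velocity there: v_y = v_y0 − g t = 22.29 − 9.81 × 1.998 = 2.689 m/s.
Speed: √(vₓ² + v_y²) = √(46.31² + 2.689²) = 46.38 m/s.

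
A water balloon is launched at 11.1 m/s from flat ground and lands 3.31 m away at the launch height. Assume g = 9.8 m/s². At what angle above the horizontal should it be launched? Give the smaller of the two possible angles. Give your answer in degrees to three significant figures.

7.63°

Level-ground range R = v₀² sin(2θ)/g ⇒ sin(2θ) = gR/v₀² = 9.80 × 3.31 / 11.1² = 0.2633.
2θ = 15.26° or 180° − 15.26° = 164.7°, so θ = 7.632° or 82.37°.
The smaller angle is 7.632°.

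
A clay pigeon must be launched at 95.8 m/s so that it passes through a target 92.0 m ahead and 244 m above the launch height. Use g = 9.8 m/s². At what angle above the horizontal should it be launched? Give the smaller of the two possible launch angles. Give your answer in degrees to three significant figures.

Trajectory: y = x tanθ − g x² (1 + tan²θ)/(2v₀²). With x = 92.0, y = 244, v₀ = 95.8, g = 9.80:
4.519 tan²θ − 92.0 tanθ + (248.5) = 0.
tanθ = [92.0 ± √(92.0² − 4 × 4.519 × (248.5))] / (2 × 4.519) = (92.0 ± 63.02) / 9.038, giving tanθ = 3.206 or 17.15.
θ = 72.68° or 86.66°; the smaller is 72.68°.

72.7°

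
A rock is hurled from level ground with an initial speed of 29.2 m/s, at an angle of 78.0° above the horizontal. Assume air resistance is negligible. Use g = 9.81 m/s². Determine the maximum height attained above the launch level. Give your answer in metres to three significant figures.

Resolve: vₓ = 29.20 cos 78.0° = 6.071 m/s and v_y0 = 29.20 sin 78.0° = 28.56 m/s.
Peak height H = v_y0² / (2g) = 815.78 / 19.62 = 41.58 m.

41.6 m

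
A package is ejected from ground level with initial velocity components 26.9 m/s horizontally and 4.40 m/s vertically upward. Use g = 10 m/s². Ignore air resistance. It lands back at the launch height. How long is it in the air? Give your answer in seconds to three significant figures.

Time of flight on level ground: T = 2 v_y0 / g = 2 × 4.400 / 10.0 = 0.8800 s.

0.880 s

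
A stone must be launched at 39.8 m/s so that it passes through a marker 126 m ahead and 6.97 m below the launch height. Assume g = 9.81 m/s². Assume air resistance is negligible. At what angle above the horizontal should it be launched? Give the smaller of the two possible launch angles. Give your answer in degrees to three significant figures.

Trajectory: y = x tanθ − g x² (1 + tan²θ)/(2v₀²). With x = 126, y = −6.97, v₀ = 39.8, g = 9.81:
49.16 tan²θ − 126 tanθ + (42.19) = 0.
tanθ = [126 ± √(126² − 4 × 49.16 × (42.19))] / (2 × 49.16) = (126 ± 87.06) / 98.32, giving tanθ = 0.3960 or 2.167.
θ = 21.61° or 65.23°; the smaller is 21.61°.

21.6°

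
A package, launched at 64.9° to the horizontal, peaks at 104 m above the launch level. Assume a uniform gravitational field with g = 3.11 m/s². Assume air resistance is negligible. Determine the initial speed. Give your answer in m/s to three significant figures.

28.1 m/s

At the peak v_y = 0, so v_y0 = √(2gH) = √(2 × 3.11 × 104) = 25.43 m/s.
v_y0 = v₀ sin θ ⇒ v₀ = 25.43 / sin 64.9° = 28.09 m/s.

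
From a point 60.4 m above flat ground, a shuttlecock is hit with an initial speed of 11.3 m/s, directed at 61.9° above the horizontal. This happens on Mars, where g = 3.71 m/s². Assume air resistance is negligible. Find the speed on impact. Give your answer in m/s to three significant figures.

Components: vₓ = 11.30 cos 61.9° = 5.322 m/s, v_y0 = 11.30 sin 61.9° = 9.968 m/s.
Vertical motion (up positive, ground at y = 0): 1.855 t² − (9.968) t − 60.4 = 0, so t = (9.968 + √(9.968² + 2·3.71·60.4)) / 3.71 = (9.968 + 23.40) / 3.71 = 8.994 s.
Vertical velocity at impact: v_y = v_y0 − g t = 9.968 − 3.71 × 8.994 = −23.40 m/s.
Speed: |v| = √(vₓ² + v_y²) = √(5.322² + 23.40²) = 24.00 m/s.

24.0 m/s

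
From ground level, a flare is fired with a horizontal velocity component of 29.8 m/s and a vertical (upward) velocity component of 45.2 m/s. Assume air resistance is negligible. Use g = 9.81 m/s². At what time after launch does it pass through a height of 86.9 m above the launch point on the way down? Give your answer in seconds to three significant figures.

6.48 s

Height y(t) = 45.20 t − 4.905 t² = 86.9 gives 4.905 t² − 45.20 t + 86.9 = 0.
Quadratic formula: t = (45.20 ± √338.06) / 9.81 = (45.20 ± 18.39) / 9.81 → t = 2.733 s or 6.482 s.
The descending-branch root is 6.482 s.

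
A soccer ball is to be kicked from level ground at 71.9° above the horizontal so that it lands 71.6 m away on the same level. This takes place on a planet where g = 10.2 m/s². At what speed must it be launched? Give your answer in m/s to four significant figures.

35.16 m/s

On level ground R = v₀² sin 2θ / g ⇒ v₀ = √(gR / sin 2θ).
v₀ = √(10.2 × 71.6 / sin 143.8°) = √(730.3 / 0.5906) = √1236.6 = 35.16 m/s.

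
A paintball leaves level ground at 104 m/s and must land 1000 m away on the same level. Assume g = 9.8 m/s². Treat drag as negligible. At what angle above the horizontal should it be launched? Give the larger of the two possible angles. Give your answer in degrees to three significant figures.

R = v₀² sin 2θ / g gives sin 2θ = gR/v₀² = 9.80·1000/104² = 0.9061.
2θ = 64.97° or 180° − 64.97° = 115.0°, so θ = 32.48° or 57.52°.
The larger angle is 57.52°.

57.5°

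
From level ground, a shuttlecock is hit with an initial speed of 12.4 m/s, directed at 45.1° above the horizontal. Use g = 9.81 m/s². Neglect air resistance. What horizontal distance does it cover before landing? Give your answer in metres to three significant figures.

Components: vₓ = 12.40 cos 45.1° = 8.753 m/s, v_y0 = 12.40 sin 45.1° = 8.783 m/s.
Time aloft: T = 2 v_y0 / g = 2 × 8.783 / 9.81 = 1.791 s.
Horizontal distance R = vₓ T = 8.753 × 1.791 = 15.67 m.

15.7 m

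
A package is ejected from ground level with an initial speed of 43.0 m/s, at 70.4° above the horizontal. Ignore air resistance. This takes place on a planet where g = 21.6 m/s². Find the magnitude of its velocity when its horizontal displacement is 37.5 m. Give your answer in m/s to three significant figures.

21.3 m/s

Resolve: vₓ = 43.00 cos 70.4° = 14.42 m/s and v_y0 = 43.00 sin 70.4° = 40.51 m/s.
At x = 37.5 m, t = x/vₓ = 37.5/14.42 = 2.600 s.
Vertical velocity there: v_y = v_y0 − g t = 40.51 − 21.6 × 2.600 = −15.65 m/s.
Speed: √(vₓ² + v_y²) = √(14.42² + 15.65²) = 21.28 m/s.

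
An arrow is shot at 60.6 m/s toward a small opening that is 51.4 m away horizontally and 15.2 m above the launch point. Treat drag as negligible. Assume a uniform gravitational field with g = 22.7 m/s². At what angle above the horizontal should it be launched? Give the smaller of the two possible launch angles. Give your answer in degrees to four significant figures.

26.25°

Trajectory: y = x tanθ − g x² (1 + tan²θ)/(2v₀²). With x = 51.4, y = 15.2, v₀ = 60.6, g = 22.7:
8.165 tan²θ − 51.4 tanθ + (23.37) = 0.
tanθ = [51.4 ± √(51.4² − 4 × 8.165 × (23.37))] / (2 × 8.165) = (51.4 ± 43.35) / 16.33, giving tanθ = 0.4932 or 5.802.
θ = 26.25° or 80.22°; the smaller is 26.25°.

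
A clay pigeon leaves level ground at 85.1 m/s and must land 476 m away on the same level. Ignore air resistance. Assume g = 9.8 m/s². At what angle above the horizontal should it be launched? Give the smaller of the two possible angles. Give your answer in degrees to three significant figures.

20.1°

Level-ground range R = v₀² sin(2θ)/g ⇒ sin(2θ) = gR/v₀² = 9.80 × 476 / 85.1² = 0.6441.
2θ = 40.10° or 180° − 40.10° = 139.9°, so θ = 20.05° or 69.95°.
The smaller angle is 20.05°.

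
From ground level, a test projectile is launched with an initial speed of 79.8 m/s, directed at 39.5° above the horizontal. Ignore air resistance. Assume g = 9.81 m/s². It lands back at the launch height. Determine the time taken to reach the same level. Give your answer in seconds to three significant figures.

10.3 s

Horizontal component vₓ = 79.80 cos 39.5° = 61.58 m/s; vertical v_y0 = 79.80 sin 39.5° = 50.76 m/s.
It returns to y = 0 when t = 2 v_y0 / g = 2(50.76)/9.81 = 10.35 s.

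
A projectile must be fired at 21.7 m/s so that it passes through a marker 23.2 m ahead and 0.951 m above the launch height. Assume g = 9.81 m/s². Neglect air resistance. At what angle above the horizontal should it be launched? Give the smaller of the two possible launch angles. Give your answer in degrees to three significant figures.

17.0°

Trajectory: y = x tanθ − g x² (1 + tan²θ)/(2v₀²). With x = 23.2, y = 0.951, v₀ = 21.7, g = 9.81:
5.607 tan²θ − 23.2 tanθ + (6.558) = 0.
tanθ = [23.2 ± √(23.2² − 4 × 5.607 × (6.558))] / (2 × 5.607) = (23.2 ± 19.78) / 11.21, giving tanθ = 0.3052 or 3.833.
θ = 16.97° or 75.38°; the smaller is 16.97°.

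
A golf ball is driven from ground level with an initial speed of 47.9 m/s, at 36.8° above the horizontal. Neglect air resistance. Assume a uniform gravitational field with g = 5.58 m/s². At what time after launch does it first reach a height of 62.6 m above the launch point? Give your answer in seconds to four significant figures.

3.141 s

vₓ = 47.90 cos 36.8° = 38.36 m/s; v_y0 = 47.90 sin 36.8° = 28.69 m/s.
Height y(t) = 28.69 t − 2.790 t² = 62.6 gives 2.790 t² − 28.69 t + 62.6 = 0.
t = [28.69 ± √(28.69² − 2·5.58·62.6)] / 5.58 = (28.69 ± 11.17) / 5.58, so t = 3.141 s or t = 7.143 s.
The first (ascending) time is 3.141 s.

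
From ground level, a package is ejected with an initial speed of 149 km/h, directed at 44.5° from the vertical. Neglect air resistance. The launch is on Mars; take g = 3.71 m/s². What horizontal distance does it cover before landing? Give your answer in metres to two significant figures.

Convert: 149 km/h = 149/3.6 = 41.39 m/s.
Components: vₓ = 41.39 sin 44.5° = 29.01 m/s, v_y0 = 41.39 cos 44.5° = 29.52 m/s.
Time aloft: T = 2 v_y0 / g = 2 × 29.52 / 3.71 = 15.91 s.
Horizontal distance R = vₓ T = 29.01 × 15.91 = 461.7 m.

460 m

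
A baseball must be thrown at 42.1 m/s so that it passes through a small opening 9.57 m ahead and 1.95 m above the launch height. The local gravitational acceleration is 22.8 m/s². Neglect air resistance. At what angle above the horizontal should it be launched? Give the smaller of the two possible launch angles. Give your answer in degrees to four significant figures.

15.10°

Trajectory: y = x tanθ − g x² (1 + tan²θ)/(2v₀²). With x = 9.57, y = 1.95, v₀ = 42.1, g = 22.8:
0.5891 tan²θ − 9.57 tanθ + (2.539) = 0.
tanθ = [9.57 ± √(9.57² − 4 × 0.5891 × (2.539))] / (2 × 0.5891) = (9.57 ± 9.252) / 1.178, giving tanθ = 0.2698 or 15.98.
θ = 15.10° or 86.42°; the smaller is 15.10°.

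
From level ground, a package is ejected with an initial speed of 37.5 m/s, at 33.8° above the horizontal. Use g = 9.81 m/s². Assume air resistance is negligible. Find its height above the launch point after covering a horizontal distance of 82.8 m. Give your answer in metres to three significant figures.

20.8 m

Horizontal component vₓ = 37.50 cos 33.8° = 31.16 m/s; vertical v_y0 = 37.50 sin 33.8° = 20.86 m/s.
x = vₓ t ⇒ t = 82.8/31.16 = 2.657 s.
Height: y = v_y0 t − ½ g t² = 20.86 × 2.657 − 4.905 × 2.657² = 55.43 − 34.63 = 20.80 m.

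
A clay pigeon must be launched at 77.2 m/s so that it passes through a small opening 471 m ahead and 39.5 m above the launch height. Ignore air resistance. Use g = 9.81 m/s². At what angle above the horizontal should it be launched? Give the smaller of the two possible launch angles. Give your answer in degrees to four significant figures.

31.84°

Trajectory: y = x tanθ − g x² (1 + tan²θ)/(2v₀²). With x = 471, y = 39.5, v₀ = 77.2, g = 9.81:
182.6 tan²θ − 471 tanθ + (222.1) = 0.
tanθ = [471 ± √(471² − 4 × 182.6 × (222.1))] / (2 × 182.6) = (471 ± 244.2) / 365.2, giving tanθ = 0.6210 or 1.959.
θ = 31.84° or 62.95°; the smaller is 31.84°.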